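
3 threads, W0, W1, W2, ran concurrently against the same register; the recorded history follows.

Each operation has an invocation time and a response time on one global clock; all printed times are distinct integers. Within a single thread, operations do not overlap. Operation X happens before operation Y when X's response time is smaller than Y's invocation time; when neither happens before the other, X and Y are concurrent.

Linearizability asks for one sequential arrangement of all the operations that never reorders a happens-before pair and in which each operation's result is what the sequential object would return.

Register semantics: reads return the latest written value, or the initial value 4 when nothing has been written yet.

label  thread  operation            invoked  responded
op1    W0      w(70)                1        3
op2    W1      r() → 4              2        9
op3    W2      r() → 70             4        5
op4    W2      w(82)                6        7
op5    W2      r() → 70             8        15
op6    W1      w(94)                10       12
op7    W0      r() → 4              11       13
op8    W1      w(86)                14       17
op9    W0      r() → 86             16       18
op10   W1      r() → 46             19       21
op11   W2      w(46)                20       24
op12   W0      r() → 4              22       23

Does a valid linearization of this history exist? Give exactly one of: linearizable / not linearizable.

not linearizable

cut after 12 events: linearizable; cut after 13 events (op7 responds, time 13): not linearizable
the 6 completed operations admit 8 real-time orders; each fails the register replay
include/drop combinations of the 1 pending operation (op5) were all tried; none helps
e.g. op1, op2, op3, op4, op6, op7 (pending dropped): illegal at step 2, since op2 r() → 4 cannot apply there
e.g. op1, op2, op3, op4, op7, op6 (pending dropped): illegal at step 2, since op2 r() → 4 cannot apply there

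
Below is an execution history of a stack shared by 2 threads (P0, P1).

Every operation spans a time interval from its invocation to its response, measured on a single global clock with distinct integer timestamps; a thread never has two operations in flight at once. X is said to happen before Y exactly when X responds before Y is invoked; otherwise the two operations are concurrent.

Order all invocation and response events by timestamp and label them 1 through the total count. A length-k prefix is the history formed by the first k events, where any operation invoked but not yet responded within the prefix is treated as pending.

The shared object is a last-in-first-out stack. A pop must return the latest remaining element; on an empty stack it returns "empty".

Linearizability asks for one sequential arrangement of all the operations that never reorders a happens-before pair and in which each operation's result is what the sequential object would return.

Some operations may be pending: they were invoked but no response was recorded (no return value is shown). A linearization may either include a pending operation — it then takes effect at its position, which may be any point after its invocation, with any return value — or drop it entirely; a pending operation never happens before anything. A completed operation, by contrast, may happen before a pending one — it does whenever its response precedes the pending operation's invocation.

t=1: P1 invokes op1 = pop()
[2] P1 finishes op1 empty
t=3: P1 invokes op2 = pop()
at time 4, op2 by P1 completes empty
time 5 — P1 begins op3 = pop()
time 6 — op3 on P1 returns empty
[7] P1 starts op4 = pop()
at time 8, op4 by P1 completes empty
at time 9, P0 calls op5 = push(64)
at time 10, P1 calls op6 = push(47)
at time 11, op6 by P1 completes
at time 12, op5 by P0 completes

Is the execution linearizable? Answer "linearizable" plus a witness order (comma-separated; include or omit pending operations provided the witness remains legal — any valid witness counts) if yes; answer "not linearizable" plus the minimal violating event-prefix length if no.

linearizable — witness: op1, op2, op3, op4, op5, op6

step 1: op1 pop() → empty — stack <>
step 2: op2 pop() → empty — stack <>
step 3: op3 pop() → empty — stack <>
step 4: op4 pop() → empty — stack <>
step 5: op5 push(64) — stack <64>
step 6: op6 push(47) — stack <64,47>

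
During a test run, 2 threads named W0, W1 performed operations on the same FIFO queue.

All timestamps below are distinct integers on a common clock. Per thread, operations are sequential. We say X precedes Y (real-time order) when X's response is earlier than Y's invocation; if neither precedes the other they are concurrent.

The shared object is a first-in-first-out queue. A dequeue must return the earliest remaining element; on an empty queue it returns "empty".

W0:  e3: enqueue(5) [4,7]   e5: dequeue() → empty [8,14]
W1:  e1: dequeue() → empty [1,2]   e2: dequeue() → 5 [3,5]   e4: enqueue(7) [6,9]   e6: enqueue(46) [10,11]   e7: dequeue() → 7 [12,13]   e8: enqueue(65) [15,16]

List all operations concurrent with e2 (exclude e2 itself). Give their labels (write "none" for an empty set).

e2 runs from 3 to 5; window-overlapping ops are concurrent
e1 [1,2]: before
e3 [4,7]: concurrent
e4 [6,9]: after
e5 [8,14]: after
e6 [10,11]: after
e7 [12,13]: after
e8 [15,16]: after

e3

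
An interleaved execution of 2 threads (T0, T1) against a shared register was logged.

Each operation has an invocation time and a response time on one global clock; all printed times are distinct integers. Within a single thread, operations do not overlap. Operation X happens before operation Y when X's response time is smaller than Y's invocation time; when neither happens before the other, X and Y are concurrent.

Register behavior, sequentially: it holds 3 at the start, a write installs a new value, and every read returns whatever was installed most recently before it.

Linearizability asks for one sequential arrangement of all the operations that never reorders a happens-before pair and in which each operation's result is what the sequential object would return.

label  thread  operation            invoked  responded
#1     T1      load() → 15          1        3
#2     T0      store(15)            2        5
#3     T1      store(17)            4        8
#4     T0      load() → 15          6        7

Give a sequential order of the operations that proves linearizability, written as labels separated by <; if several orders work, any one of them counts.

#2 < #1 < #4 < #3

1. #2 store(15), leaving value 15
2. #1 load() → 15, leaving value 15
3. #4 load() → 15, leaving value 15
4. #3 store(17), leaving value 17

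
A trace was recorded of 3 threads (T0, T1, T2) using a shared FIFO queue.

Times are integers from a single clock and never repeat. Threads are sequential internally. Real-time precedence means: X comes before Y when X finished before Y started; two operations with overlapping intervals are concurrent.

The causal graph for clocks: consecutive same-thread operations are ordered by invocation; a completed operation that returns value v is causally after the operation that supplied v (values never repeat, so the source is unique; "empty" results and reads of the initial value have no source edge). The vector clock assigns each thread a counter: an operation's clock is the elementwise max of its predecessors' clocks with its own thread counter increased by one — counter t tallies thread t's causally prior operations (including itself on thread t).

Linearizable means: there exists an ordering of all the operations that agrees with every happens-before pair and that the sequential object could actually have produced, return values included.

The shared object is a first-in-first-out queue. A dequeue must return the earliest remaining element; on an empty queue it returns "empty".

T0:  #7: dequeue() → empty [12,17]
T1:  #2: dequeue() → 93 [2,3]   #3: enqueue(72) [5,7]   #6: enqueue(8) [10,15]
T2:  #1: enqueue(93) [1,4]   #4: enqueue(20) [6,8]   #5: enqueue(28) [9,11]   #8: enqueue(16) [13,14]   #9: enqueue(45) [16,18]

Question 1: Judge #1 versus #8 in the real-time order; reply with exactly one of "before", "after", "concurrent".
#1 spans [1,4], #8 spans [13,14]
resp(#1)=4 < inv(#8)=13

before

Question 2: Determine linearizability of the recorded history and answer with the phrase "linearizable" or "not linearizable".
events 1..16 are fine; event 17 — the response of #7 at time 17 — makes the prefix non-linearizable
real-time-consistent orders of the 8 completed operations: 32 — all fail the FIFO queue replay
no escape via the 1 pending operation (#9): every completion choice fails
take #1, #2, #3, #4, #5, #6, #7, #8 (pending dropped): step 7 already fails, because #7 dequeue() → empty cannot occur there
take #1, #2, #3, #4, #5, #6, #8, #7 (pending dropped): step 8 already fails, because #7 dequeue() → empty cannot occur there

not linearizable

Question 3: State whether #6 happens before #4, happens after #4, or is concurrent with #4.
#6 spans [10,15], #4 spans [6,8]
resp(#4)=8 < inv(#6)=10

after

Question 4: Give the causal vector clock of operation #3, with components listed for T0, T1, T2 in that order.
no predecessors for #1 (invoked 1): T2 increments from zero → (0, 0, 1)
no predecessors for #7 (invoked 12): T0 increments from zero → (1, 0, 0)
merge at #4 (invoked 6): VC(#1)=(0, 0, 1), own-thread bump on T2 → (0, 0, 2)
merge at #2 (invoked 2): VC(#1)=(0, 0, 1), own-thread bump on T1 → (0, 1, 1)
merge at #5 (invoked 9): VC(#4)=(0, 0, 2), own-thread bump on T2 → (0, 0, 3)
merge at #3 (invoked 5): VC(#2)=(0, 1, 1), own-thread bump on T1 → (0, 2, 1)
merge at #8 (invoked 13): VC(#5)=(0, 0, 3), own-thread bump on T2 → (0, 0, 4)
merge at #6 (invoked 10): VC(#3)=(0, 2, 1), own-thread bump on T1 → (0, 3, 1)
merge at #9 (invoked 16): VC(#8)=(0, 0, 4), own-thread bump on T2 → (0, 0, 5)
target: VC(#3) = (0, 2, 1)

(0, 2, 1)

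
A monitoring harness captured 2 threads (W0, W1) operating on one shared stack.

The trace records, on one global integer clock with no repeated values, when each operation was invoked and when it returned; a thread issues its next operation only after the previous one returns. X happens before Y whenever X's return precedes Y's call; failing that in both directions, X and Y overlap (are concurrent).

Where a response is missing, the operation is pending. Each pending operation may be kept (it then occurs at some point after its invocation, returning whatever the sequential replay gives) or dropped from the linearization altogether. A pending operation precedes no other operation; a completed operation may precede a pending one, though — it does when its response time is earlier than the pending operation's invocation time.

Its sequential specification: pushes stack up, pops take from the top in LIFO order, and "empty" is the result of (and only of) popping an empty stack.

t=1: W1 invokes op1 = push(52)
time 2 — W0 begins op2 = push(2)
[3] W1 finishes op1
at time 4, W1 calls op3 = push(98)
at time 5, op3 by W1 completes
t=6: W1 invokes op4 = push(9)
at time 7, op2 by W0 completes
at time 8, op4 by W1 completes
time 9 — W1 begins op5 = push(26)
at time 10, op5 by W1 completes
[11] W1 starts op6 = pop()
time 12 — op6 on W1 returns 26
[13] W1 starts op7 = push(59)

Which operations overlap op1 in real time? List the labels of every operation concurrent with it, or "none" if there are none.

op2

op1 spans [1,3]: anything still running between times 1 and 3 counts as concurrent
op2 [2,7]: concurrent
op3 [4,5]: after
op4 [6,8]: after
op5 [9,10]: after
op6 [11,12]: after
op7 [13,…): after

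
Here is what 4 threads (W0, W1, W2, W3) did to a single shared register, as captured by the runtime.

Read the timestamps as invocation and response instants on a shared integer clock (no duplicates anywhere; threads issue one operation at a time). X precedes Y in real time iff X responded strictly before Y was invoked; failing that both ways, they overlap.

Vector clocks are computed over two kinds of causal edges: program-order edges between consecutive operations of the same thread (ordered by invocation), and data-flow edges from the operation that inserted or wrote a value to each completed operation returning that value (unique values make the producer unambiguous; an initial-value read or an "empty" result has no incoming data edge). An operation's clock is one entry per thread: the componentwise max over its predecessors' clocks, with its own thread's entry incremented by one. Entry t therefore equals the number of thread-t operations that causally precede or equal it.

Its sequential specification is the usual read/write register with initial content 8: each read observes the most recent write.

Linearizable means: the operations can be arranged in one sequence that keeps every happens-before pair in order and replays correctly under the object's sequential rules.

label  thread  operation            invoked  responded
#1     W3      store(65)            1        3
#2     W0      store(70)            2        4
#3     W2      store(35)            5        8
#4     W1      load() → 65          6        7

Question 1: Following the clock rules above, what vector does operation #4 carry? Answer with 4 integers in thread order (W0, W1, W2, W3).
(0, 1, 0, 1)

VC(#1, invoked at 1): no causal predecessors; +1 on W3 → (0, 0, 0, 1)
VC(#3, invoked at 5): no causal predecessors; +1 on W2 → (0, 0, 1, 0)
VC(#2, invoked at 2): no causal predecessors; +1 on W0 → (1, 0, 0, 0)
invoked at 6, #4 merges VC(#1)=(0, 0, 0, 1) and bumps W1's slot → (0, 1, 0, 1)
target: VC(#4) = (0, 1, 0, 1)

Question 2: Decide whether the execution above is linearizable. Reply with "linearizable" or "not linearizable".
linearizable

one valid linearization: #2, #1, #4, #3
1. #2 store(70), leaving value 70
2. #1 store(65), leaving value 65
3. #4 load() → 65, leaving value 65
4. #3 store(35), leaving value 35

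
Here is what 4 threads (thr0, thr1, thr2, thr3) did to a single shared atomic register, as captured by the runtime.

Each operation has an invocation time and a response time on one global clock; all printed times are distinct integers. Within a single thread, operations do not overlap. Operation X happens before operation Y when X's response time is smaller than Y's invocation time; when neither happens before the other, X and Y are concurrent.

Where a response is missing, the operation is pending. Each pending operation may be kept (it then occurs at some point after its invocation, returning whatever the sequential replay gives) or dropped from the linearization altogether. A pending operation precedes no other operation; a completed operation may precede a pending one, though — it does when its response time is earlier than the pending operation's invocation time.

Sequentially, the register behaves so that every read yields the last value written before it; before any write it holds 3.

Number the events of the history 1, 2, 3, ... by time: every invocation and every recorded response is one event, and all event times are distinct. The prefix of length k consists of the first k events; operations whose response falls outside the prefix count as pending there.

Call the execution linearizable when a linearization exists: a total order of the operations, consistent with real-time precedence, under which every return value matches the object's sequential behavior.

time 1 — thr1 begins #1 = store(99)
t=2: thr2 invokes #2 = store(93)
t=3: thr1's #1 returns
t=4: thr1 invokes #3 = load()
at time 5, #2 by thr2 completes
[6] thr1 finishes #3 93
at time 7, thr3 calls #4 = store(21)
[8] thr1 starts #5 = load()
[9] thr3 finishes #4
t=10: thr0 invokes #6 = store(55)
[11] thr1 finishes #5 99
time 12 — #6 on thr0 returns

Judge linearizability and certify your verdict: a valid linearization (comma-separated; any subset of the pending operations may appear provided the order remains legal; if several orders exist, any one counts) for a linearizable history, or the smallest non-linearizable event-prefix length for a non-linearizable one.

not linearizable — minimal violating prefix: 11 events

events 1..10 are fine; event 11 — the response of #5 at time 11 — makes the prefix non-linearizable
all 6 real-time-respecting orders fail — 5 completed atomic register operations, no legal replay
include/drop combinations of the 1 pending operation (#6) were all tried; none helps
sample order #1, #2, #3, #4, #5 (pending dropped) stalls at step 5 — #5 load() → 99 has no legal effect
sample order #1, #2, #3, #5, #4 (pending dropped) stalls at step 4 — #5 load() → 99 has no legal effect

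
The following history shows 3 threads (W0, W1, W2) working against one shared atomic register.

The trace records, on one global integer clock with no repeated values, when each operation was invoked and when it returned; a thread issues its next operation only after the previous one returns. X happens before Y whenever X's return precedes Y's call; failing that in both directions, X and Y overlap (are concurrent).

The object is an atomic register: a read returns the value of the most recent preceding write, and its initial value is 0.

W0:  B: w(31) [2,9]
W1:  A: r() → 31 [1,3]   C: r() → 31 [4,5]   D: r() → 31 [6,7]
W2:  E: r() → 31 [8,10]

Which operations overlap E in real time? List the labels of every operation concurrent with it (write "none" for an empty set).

E runs from 8 to 10; window-overlapping ops are concurrent
A [1,3]: before
B [2,9]: concurrent
C [4,5]: before
D [6,7]: before

B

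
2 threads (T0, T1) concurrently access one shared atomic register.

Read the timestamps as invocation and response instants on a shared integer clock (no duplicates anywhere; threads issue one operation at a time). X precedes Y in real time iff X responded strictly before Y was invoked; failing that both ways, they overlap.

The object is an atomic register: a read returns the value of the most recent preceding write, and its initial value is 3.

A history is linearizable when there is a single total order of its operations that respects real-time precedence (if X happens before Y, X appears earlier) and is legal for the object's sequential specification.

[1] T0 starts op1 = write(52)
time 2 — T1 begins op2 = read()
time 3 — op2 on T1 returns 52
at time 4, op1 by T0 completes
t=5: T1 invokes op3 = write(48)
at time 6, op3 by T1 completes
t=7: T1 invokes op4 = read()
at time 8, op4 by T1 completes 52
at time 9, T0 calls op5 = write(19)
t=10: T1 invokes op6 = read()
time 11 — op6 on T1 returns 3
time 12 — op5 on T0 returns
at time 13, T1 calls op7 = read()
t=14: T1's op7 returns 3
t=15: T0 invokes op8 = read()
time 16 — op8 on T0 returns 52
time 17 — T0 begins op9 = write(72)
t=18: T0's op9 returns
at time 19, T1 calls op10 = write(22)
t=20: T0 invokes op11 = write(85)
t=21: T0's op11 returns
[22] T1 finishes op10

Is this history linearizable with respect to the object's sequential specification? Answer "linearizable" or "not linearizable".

not linearizable

events 1..7 are fine; event 8 — the response of op4 at time 8 — makes the prefix non-linearizable
real-time-consistent orders of the 4 completed operations: 2 — all fail the atomic register replay
one such order, op1, op2, op3, op4, breaks at step 4 where op4 read() → 52 is illegal
one such order, op2, op1, op3, op4, breaks at step 1 where op2 read() → 52 is illegal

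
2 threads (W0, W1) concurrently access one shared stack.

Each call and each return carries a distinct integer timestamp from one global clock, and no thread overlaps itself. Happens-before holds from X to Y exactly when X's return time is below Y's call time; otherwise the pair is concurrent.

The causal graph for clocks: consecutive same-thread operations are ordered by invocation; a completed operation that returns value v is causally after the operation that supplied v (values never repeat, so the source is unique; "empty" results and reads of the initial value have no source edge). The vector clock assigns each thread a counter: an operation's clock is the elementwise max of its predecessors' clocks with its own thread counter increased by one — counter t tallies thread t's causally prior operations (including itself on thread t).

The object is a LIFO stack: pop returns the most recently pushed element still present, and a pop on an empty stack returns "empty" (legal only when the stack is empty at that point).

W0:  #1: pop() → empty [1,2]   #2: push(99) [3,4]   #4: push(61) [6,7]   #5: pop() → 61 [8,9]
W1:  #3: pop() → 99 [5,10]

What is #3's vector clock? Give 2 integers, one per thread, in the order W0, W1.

(2, 1)

invoked at 1, #1 has no predecessors; its own W0 bump gives (1, 0)
invoked at 3, #2 merges VC(#1)=(1, 0) and bumps W0's slot → (2, 0)
invoked at 5, #3 merges VC(#2)=(2, 0) and bumps W1's slot → (2, 1)
invoked at 6, #4 merges VC(#2)=(2, 0) and bumps W0's slot → (3, 0)
invoked at 8, #5 merges VC(#4)=(3, 0) and bumps W0's slot → (4, 0)
target: VC(#3) = (2, 1)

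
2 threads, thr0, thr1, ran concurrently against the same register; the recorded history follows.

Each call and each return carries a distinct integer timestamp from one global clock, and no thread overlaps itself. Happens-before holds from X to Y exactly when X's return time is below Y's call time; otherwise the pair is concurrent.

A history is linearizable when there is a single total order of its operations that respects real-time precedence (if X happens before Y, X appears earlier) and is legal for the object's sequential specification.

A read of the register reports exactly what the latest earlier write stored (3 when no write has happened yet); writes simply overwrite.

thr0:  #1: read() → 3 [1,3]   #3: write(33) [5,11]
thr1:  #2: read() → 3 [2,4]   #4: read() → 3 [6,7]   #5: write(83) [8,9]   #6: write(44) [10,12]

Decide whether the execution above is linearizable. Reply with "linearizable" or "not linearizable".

a witness: #1, #2, #4, #3, #5, #6
step 1: #1 read() → 3 — value 3
step 2: #2 read() → 3 — value 3
step 3: #4 read() → 3 — value 3
step 4: #3 write(33) — value 33
step 5: #5 write(83) — value 83
step 6: #6 write(44) — value 44

linearizable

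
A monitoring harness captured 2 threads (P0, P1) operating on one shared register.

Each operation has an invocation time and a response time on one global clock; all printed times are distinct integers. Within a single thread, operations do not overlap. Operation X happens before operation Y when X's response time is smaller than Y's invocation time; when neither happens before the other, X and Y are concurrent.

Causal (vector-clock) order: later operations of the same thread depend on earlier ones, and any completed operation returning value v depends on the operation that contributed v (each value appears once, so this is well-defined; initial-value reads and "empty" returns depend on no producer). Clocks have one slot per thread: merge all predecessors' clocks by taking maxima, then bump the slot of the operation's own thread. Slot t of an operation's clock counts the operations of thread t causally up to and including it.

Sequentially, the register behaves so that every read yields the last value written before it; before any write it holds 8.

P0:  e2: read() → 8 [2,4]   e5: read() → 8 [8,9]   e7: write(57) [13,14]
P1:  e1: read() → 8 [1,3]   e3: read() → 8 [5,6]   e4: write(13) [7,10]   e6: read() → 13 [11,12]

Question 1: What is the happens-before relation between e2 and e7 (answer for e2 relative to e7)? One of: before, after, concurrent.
Answer: before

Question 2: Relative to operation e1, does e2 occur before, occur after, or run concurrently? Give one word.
Answer: concurrent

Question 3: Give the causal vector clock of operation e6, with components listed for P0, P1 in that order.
Answer: (0, 4)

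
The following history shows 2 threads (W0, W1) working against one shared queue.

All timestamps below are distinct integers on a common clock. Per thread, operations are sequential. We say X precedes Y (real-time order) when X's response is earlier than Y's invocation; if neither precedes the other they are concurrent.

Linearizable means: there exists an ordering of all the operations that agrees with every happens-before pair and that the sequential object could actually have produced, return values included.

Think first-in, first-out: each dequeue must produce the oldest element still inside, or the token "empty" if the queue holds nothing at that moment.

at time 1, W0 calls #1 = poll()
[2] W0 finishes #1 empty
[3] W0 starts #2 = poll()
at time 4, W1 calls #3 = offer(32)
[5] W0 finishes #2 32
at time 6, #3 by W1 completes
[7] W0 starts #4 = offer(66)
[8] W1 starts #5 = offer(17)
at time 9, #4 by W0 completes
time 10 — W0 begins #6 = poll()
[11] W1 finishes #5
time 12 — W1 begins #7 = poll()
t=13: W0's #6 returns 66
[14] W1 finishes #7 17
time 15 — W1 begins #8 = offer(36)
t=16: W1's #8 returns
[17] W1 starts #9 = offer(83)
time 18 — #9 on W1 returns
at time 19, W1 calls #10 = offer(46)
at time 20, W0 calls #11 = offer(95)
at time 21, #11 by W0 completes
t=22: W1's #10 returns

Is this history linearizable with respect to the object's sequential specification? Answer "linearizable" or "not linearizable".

linearizable

a witness: #1, #3, #2, #4, #5, #6, #7, #8, #9, #10, #11
1. #1 poll() → empty, leaving queue <>
2. #3 offer(32), leaving queue <32>
3. #2 poll() → 32, leaving queue <>
4. #4 offer(66), leaving queue <66>
5. #5 offer(17), leaving queue <66,17>
6. #6 poll() → 66, leaving queue <17>
7. #7 poll() → 17, leaving queue <>
8. #8 offer(36), leaving queue <36>
9. #9 offer(83), leaving queue <36,83>
10. #10 offer(46), leaving queue <36,83,46>
11. #11 offer(95), leaving queue <36,83,46,95>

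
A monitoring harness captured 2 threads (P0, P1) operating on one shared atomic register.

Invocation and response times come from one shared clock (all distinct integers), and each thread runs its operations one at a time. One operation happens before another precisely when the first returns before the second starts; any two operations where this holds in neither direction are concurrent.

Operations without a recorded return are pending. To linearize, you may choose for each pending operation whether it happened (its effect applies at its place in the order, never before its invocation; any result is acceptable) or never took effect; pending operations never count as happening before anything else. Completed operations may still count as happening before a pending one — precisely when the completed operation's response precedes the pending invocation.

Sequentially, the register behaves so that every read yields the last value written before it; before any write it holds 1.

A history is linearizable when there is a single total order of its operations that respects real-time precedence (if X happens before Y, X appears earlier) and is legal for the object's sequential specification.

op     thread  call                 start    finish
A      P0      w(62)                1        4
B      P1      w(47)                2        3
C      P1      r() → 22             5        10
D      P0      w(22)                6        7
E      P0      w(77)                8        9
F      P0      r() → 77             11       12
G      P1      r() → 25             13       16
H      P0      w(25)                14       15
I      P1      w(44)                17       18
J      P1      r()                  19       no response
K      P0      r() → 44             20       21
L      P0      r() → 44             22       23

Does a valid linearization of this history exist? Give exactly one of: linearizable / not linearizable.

a witness: A, B, D, C, E, F, H, G, I, J, K, L
step 1: A w(62) — value 62
step 2: B w(47) — value 47
step 3: D w(22) — value 22
step 4: C r() → 22 — value 22
step 5: E w(77) — value 77
step 6: F r() → 77 — value 77
step 7: H w(25) — value 25
step 8: G r() → 25 — value 25
step 9: I w(44) — value 44
step 10: J r() (pending, included) — value 44
step 11: K r() → 44 — value 44
step 12: L r() → 44 — value 44

linearizable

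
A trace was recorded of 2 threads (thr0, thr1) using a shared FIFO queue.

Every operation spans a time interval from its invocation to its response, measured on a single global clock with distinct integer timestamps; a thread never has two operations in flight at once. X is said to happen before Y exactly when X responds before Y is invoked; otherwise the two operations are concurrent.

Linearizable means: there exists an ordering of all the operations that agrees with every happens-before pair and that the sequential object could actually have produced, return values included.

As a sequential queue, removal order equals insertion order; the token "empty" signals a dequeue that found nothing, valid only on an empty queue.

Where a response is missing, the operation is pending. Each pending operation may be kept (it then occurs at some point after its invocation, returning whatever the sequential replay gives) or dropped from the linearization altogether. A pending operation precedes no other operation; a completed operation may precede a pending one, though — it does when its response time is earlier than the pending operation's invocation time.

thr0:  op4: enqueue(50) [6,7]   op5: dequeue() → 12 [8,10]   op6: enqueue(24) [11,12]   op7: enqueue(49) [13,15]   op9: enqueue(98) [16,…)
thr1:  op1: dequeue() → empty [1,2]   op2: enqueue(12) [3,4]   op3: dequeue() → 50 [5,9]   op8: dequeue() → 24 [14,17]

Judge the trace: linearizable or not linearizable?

linearizable

one valid linearization: op1, op2, op4, op5, op3, op6, op7, op8
step 1: op1 dequeue() → empty — queue <>
step 2: op2 enqueue(12) — queue <12>
step 3: op4 enqueue(50) — queue <12,50>
step 4: op5 dequeue() → 12 — queue <50>
step 5: op3 dequeue() → 50 — queue <>
step 6: op6 enqueue(24) — queue <24>
step 7: op7 enqueue(49) — queue <24,49>
step 8: op8 dequeue() → 24 — queue <49>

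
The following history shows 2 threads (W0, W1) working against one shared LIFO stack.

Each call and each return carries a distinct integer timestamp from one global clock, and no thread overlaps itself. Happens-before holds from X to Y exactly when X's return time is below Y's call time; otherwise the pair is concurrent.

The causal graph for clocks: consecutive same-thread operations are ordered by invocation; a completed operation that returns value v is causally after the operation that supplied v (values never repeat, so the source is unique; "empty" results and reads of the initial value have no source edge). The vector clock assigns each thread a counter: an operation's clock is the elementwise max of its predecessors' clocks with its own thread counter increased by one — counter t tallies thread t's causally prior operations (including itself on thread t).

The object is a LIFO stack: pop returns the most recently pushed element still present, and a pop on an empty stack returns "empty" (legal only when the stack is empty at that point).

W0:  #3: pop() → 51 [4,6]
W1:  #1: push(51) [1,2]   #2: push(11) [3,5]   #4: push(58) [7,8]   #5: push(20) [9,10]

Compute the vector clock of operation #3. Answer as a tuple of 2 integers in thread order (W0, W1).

#1, invoked 1, has no incoming edges; only W1's bump applies → (0, 1)
VC(#2, invoked at 3): max of VC(#1)=(0, 1), then +1 on thread W1 → (0, 2)
VC(#3, invoked at 4): max of VC(#1)=(0, 1), then +1 on thread W0 → (1, 1)
VC(#4, invoked at 7): max of VC(#2)=(0, 2), then +1 on thread W1 → (0, 3)
VC(#5, invoked at 9): max of VC(#4)=(0, 3), then +1 on thread W1 → (0, 4)
target: VC(#3) = (1, 1)

(1, 1)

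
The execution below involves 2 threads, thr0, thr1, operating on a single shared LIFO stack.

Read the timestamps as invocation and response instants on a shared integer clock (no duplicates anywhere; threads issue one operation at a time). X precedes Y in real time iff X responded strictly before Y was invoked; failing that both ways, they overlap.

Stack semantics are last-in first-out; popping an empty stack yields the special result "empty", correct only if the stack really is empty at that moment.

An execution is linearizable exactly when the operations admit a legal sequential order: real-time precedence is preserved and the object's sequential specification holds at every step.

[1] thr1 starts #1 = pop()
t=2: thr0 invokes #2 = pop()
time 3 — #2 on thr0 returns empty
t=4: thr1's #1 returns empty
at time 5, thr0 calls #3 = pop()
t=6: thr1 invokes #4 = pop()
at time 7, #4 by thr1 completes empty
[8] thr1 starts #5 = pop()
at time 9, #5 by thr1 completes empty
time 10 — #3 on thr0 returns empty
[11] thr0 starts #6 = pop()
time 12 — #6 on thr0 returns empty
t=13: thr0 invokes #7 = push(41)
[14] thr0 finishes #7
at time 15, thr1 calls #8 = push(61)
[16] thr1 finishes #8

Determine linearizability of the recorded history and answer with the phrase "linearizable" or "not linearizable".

a witness: #1, #2, #3, #4, #5, #6, #7, #8
after step 1 (#1 pop() → empty): stack <>
after step 2 (#2 pop() → empty): stack <>
after step 3 (#3 pop() → empty): stack <>
after step 4 (#4 pop() → empty): stack <>
after step 5 (#5 pop() → empty): stack <>
after step 6 (#6 pop() → empty): stack <>
after step 7 (#7 push(41)): stack <41>
after step 8 (#8 push(61)): stack <41,61>

linearizable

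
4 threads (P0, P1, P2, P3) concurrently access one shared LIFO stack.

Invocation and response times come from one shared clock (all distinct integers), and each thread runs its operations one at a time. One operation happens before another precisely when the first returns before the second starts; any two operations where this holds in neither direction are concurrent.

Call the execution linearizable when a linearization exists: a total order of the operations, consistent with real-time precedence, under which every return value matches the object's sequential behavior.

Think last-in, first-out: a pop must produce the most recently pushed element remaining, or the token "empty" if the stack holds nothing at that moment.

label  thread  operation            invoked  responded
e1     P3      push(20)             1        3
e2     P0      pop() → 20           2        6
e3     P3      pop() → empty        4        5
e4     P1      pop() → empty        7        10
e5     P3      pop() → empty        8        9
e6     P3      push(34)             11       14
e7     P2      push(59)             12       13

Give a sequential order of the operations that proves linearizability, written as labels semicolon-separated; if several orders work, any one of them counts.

after step 1 (e1 push(20)): stack <20>
after step 2 (e2 pop() → 20): stack <>
after step 3 (e3 pop() → empty): stack <>
after step 4 (e4 pop() → empty): stack <>
after step 5 (e5 pop() → empty): stack <>
after step 6 (e6 push(34)): stack <34>
after step 7 (e7 push(59)): stack <34,59>

e1; e2; e3; e4; e5; e6; e7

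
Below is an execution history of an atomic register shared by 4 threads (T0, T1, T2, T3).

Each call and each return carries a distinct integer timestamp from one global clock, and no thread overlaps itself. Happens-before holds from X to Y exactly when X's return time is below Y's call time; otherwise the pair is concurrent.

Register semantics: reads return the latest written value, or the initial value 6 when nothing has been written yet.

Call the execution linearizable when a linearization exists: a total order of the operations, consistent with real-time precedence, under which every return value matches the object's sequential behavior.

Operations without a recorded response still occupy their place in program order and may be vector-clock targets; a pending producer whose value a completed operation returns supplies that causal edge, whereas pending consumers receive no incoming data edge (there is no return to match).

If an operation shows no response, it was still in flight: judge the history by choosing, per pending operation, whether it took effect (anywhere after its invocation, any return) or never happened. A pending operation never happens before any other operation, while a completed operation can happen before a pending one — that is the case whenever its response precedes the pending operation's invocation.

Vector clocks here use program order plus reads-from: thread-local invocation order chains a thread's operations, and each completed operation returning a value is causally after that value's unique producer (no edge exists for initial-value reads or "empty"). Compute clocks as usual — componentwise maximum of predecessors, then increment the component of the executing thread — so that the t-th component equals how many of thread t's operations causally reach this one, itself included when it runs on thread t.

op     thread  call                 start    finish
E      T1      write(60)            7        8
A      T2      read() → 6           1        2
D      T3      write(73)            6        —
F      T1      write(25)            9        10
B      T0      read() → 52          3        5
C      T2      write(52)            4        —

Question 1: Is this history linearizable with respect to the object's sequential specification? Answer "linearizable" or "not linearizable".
one valid linearization: A, C, B, D, E, F
step 1: A read() → 6 — value 6
step 2: C write(52) (pending, included) — value 52
step 3: B read() → 52 — value 52
step 4: D write(73) (pending, included) — value 73
step 5: E write(60) — value 60
step 6: F write(25) — value 25

linearizable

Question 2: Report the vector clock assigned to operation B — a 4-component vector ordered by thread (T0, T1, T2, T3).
invoked at 6, D has no predecessors; its own T3 bump gives (0, 0, 0, 1)
invoked at 1, A has no predecessors; its own T2 bump gives (0, 0, 1, 0)
invoked at 7, E has no predecessors; its own T1 bump gives (0, 1, 0, 0)
VC(C, invoked at 4): max of VC(A)=(0, 0, 1, 0), then +1 on thread T2 → (0, 0, 2, 0)
VC(F, invoked at 9): max of VC(E)=(0, 1, 0, 0), then +1 on thread T1 → (0, 2, 0, 0)
VC(B, invoked at 3): max of VC(C)=(0, 0, 2, 0), then +1 on thread T0 → (1, 0, 2, 0)
target: VC(B) = (1, 0, 2, 0)

(1, 0, 2, 0)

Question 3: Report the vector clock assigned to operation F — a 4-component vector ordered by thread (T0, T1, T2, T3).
no predecessors for D (invoked 6): T3 increments from zero → (0, 0, 0, 1)
no predecessors for A (invoked 1): T2 increments from zero → (0, 0, 1, 0)
no predecessors for E (invoked 7): T1 increments from zero → (0, 1, 0, 0)
invoked at 4, C merges VC(A)=(0, 0, 1, 0) and bumps T2's slot → (0, 0, 2, 0)
invoked at 9, F merges VC(E)=(0, 1, 0, 0) and bumps T1's slot → (0, 2, 0, 0)
invoked at 3, B merges VC(C)=(0, 0, 2, 0) and bumps T0's slot → (1, 0, 2, 0)
target: VC(F) = (0, 2, 0, 0)

(0, 2, 0, 0)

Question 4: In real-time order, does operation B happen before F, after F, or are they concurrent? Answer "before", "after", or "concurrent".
B spans [3,5], F spans [9,10]
resp(B)=5 < inv(F)=9

before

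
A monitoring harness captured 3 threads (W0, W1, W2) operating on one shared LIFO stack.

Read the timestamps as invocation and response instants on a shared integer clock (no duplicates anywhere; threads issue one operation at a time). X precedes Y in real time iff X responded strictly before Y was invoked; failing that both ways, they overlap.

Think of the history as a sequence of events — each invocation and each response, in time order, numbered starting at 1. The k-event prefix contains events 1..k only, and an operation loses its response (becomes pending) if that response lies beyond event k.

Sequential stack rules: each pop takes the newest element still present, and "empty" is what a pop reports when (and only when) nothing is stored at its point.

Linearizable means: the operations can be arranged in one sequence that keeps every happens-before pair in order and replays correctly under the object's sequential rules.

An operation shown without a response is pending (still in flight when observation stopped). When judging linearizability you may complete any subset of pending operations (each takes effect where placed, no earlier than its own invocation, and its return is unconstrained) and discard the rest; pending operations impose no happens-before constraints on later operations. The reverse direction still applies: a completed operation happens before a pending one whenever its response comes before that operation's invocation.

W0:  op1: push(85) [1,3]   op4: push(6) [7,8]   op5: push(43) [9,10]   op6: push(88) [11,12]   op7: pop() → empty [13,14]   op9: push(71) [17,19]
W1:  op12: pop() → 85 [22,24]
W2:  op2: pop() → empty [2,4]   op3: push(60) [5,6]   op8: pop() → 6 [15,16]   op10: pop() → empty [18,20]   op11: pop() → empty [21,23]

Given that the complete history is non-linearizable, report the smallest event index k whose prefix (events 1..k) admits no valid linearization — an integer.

14

a valid linearization of events 1..13 exists, for instance op2, op1, op3, op4, op5, op6:
after step 1 (op2 pop() → empty): stack <>
after step 2 (op1 push(85)): stack <85>
after step 3 (op3 push(60)): stack <85,60>
after step 4 (op4 push(6)): stack <85,60,6>
after step 5 (op5 push(43)): stack <85,60,6,43>
after step 6 (op6 push(88)): stack <85,60,6,43,88>
at event 14 (op7's time-14 response) nothing linearizes any more
take op1, op2, op3, op4, op5, op6, op7: step 2 already fails, because op2 pop() → empty cannot occur there
take op2, op1, op3, op4, op5, op6, op7: step 7 already fails, because op7 pop() → empty cannot occur there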